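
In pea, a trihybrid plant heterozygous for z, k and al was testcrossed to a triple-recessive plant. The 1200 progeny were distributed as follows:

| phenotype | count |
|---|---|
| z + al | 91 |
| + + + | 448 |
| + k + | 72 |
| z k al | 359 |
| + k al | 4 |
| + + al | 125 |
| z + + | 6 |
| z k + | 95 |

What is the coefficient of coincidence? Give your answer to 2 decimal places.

0.30

The two most frequent reciprocal classes, + + + and z k al, are the parental types, so the F1 was + + + / z k al.
The two rarest classes, z + + and + k al, are the double crossovers. Comparing them with the parentals, only the z allele has switched, so z is the middle locus and the order is al – z – k.
al–z: (220 + 10)/1200 = 0.1917; z–k: (163 + 10)/1200 = 0.1442.
Expected DCO frequency = 0.1917 × 0.1442 ≈ 0.02764; observed = 10/1200 ≈ 0.00833.
Coefficient of coincidence = 0.00833/0.02764 ≈ 0.30.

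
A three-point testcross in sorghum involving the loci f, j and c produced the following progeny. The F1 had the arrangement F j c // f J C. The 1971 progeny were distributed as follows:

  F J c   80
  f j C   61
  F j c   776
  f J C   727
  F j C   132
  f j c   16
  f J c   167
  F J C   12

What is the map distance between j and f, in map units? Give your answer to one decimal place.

The two rarest classes, f j c and F J C, are the double crossovers. Comparing them with the parentals, only the f allele has switched, so f is the middle locus and the order is c – f – j.
Crossovers in the f–j interval produce the single-crossover classes F J c and f j C (80 + 61 = 141) plus the double crossovers (28).
RF(f–j) = (141 + 28) / 1971 = 169/1971 = 0.0857 → 8.6 map units.

8.6 map units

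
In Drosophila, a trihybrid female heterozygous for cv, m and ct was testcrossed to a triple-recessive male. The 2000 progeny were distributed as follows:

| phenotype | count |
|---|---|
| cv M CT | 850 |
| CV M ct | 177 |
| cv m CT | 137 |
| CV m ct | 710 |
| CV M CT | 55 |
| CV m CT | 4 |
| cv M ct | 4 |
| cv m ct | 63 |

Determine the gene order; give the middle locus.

ct

The two most frequent reciprocal classes, CV m ct and cv M CT, are the parental types, so the F1 was CV m ct / cv M CT.
The two rarest classes, CV m CT and cv M ct, are the double crossovers. Comparing them with the parentals, only the ct allele has switched, so ct is the middle locus and the order is cv – ct – m.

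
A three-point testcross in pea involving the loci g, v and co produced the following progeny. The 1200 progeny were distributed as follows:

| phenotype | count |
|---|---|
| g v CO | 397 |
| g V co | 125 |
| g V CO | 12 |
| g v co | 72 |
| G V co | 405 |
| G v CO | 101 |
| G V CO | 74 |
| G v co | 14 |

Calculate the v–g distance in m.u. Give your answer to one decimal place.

21.0 m.u.

The two most frequent reciprocal classes, G V co and g v CO, are the parental types, so the F1 was G V co / g v CO.
The two rarest classes, G v co and g V CO, are the double crossovers. Comparing them with the parentals, only the v allele has switched, so v is the middle locus and the order is co – v – g.
Crossovers in the v–g interval produce the single-crossover classes g V co and G v CO (125 + 101 = 226) plus the double crossovers (26).
RF(v–g) = (226 + 26) / 1200 = 252/1200 = 0.2100 → 21.0 m.u.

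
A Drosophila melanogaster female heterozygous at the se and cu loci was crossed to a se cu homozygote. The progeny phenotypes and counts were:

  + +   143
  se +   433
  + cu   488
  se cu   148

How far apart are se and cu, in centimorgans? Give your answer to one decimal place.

24.0 centimorgans

The two most frequent classes, + cu (488) and se + (433), are the parental types, so the F1 was + cu / se +.
The recombinant classes are + + and se cu: 143 + 148 = 291.
Recombination frequency = 291/1212 = 0.2401 ≈ 24.0%, i.e. 24.0 centimorgans.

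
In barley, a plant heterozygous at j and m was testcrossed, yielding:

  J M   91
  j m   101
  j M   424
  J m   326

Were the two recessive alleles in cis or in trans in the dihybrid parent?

The two most frequent classes are J m (326) and j M (424); these are the parental (non-recombinant) types.
So the F1 carried J m on one chromosome and j M on the other — the recessive alleles are on opposite chromosomes (trans / repulsion).

trans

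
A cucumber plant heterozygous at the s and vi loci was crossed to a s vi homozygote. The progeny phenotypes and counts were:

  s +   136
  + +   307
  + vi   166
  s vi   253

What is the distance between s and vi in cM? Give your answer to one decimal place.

The two most frequent classes, + + (307) and s vi (253), are the parental types, so the F1 was + + / s vi.
The recombinant classes are + vi and s +: 166 + 136 = 302.
Recombination frequency = 302/862 = 0.3503 ≈ 35.0%, i.e. 35.0 cM.

35.0 cM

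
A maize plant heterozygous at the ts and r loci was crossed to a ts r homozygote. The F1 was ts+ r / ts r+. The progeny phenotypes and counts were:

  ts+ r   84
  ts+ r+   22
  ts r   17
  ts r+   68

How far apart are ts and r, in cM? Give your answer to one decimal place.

20.4 cM

The recombinant classes are ts+ r+ and ts r: 22 + 17 = 39.
Recombination frequency = 39/191 = 0.2042 ≈ 20.4%, i.e. 20.4 cM.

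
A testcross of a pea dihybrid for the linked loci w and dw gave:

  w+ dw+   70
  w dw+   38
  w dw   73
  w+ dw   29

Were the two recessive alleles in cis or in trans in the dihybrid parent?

The two most frequent classes are w+ dw+ (70) and w dw (73); these are the parental (non-recombinant) types.
So the F1 carried w+ dw+ on one chromosome and w dw on the other — the recessive alleles are on the same chromosome (cis / coupling).

cis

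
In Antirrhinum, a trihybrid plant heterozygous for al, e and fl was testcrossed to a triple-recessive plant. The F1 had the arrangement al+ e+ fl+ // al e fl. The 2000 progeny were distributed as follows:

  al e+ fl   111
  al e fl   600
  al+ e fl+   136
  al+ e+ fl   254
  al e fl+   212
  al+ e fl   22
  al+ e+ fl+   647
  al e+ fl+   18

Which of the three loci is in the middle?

al

The two rarest classes, al e+ fl+ and al+ e fl, are the double crossovers. Comparing them with the parentals, only the al allele has switched, so al is the middle locus and the order is e – al – fl.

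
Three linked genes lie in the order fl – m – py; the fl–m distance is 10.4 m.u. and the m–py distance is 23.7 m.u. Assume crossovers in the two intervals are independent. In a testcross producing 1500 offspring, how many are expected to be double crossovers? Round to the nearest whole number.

Map distances give recombination frequencies of 0.104 and 0.237 for the two intervals.
With no interference, expected double-crossover frequency = 0.104 × 0.237 = 0.02465.
Expected number = 0.02465 × 1500 = 36.97 ≈ 37.

37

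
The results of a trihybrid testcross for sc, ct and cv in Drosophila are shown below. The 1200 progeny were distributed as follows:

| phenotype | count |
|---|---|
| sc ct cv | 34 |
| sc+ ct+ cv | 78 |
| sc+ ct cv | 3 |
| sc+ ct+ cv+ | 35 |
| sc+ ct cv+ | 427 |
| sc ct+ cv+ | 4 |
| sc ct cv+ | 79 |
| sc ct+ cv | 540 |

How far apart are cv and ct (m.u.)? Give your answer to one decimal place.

6.3 m.u.

The two most frequent reciprocal classes, sc ct+ cv and sc+ ct cv+, are the parental types, so the F1 was sc ct+ cv / sc+ ct cv+.
The two rarest classes, sc ct+ cv+ and sc+ ct cv, are the double crossovers. Comparing them with the parentals, only the cv allele has switched, so cv is the middle locus and the order is ct – cv – sc.
Crossovers in the ct–cv interval produce the single-crossover classes sc ct cv and sc+ ct+ cv+ (34 + 35 = 69) plus the double crossovers (7).
RF(ct–cv) = (69 + 7) / 1200 = 76/1200 = 0.0633 → 6.3 m.u.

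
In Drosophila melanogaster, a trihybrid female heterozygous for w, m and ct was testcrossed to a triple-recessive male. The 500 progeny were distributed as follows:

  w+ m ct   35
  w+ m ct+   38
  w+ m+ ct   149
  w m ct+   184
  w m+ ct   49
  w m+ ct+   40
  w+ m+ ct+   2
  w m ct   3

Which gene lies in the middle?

ct

The two most frequent reciprocal classes, w+ m+ ct and w m ct+, are the parental types, so the F1 was w+ m+ ct / w m ct+.
The two rarest classes, w+ m+ ct+ and w m ct, are the double crossovers. Comparing them with the parentals, only the ct allele has switched, so ct is the middle locus and the order is m – ct – w.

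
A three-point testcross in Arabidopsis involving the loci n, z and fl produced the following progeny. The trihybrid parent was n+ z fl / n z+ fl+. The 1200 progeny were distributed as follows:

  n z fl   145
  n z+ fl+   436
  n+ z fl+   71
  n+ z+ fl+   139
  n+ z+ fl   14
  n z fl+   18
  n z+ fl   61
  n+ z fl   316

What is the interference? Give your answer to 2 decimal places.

The two rarest classes, n+ z+ fl and n z fl+, are the double crossovers. Comparing them with the parentals, only the z allele has switched, so z is the middle locus and the order is n – z – fl.
n–z: (284 + 32)/1200 = 0.2633; z–fl: (132 + 32)/1200 = 0.1367.
Expected DCO frequency = 0.2633 × 0.1367 ≈ 0.03599; observed = 32/1200 ≈ 0.02667.
Coefficient of coincidence = 0.02667/0.03599 ≈ 0.74; interference = 1 − 0.74 = 0.26.

0.26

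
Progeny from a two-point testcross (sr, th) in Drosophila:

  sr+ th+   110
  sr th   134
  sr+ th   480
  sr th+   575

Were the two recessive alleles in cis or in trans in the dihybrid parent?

trans

The two most frequent classes are sr+ th (480) and sr th+ (575); these are the parental (non-recombinant) types.
So the F1 carried sr+ th on one chromosome and sr th+ on the other — the recessive alleles are on opposite chromosomes (trans / repulsion).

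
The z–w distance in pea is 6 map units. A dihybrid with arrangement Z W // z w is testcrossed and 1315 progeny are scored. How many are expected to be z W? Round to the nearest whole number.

39

A map distance of 6 map units corresponds to a recombination frequency of 0.060.
The F1 is Z W / z w, so z W is a recombinant gamete class with expected frequency r/2 = 0.060/2 = 0.0300.
Expected number = 0.0300 × 1315 = 39.45 ≈ 39.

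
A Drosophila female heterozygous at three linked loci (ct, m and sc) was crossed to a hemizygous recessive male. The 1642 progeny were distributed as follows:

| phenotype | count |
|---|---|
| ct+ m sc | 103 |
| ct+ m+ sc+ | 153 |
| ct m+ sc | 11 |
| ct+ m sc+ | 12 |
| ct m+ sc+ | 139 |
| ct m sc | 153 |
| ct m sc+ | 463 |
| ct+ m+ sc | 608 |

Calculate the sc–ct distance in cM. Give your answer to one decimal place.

20.0 cM

The two most frequent reciprocal classes, ct m sc+ and ct+ m+ sc, are the parental types, so the F1 was ct m sc+ / ct+ m+ sc.
The two rarest classes, ct+ m sc+ and ct m+ sc, are the double crossovers. Comparing them with the parentals, only the ct allele has switched, so ct is the middle locus and the order is m – ct – sc.
Crossovers in the ct–sc interval produce the single-crossover classes ct m sc and ct+ m+ sc+ (153 + 153 = 306) plus the double crossovers (23).
RF(ct–sc) = (306 + 23) / 1642 = 329/1642 = 0.2004 → 20.0 cM.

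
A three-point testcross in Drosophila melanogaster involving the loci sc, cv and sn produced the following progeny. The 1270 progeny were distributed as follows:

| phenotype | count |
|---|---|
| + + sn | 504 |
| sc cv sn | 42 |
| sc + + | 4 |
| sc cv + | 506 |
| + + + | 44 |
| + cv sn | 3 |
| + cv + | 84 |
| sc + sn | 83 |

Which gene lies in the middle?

cv

The two most frequent reciprocal classes, sc cv + and + + sn, are the parental types, so the F1 was sc cv + / + + sn.
The two rarest classes, sc + + and + cv sn, are the double crossovers. Comparing them with the parentals, only the cv allele has switched, so cv is the middle locus and the order is sc – cv – sn.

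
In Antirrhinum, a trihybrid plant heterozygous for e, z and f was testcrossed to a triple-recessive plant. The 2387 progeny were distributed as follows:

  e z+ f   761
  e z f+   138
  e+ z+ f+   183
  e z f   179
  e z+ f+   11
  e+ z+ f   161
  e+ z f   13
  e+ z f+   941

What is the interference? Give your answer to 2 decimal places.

0.54

The two most frequent reciprocal classes, e+ z f+ and e z+ f, are the parental types, so the F1 was e+ z f+ / e z+ f.
The two rarest classes, e+ z f and e z+ f+, are the double crossovers. Comparing them with the parentals, only the f allele has switched, so f is the middle locus and the order is e – f – z.
e–f: (299 + 24)/2387 = 0.1353; f–z: (362 + 24)/2387 = 0.1617.
Expected DCO frequency = 0.1353 × 0.1617 ≈ 0.02188; observed = 24/2387 ≈ 0.01005.
Coefficient of coincidence = 0.01005/0.02188 ≈ 0.46; interference = 1 − 0.46 = 0.54.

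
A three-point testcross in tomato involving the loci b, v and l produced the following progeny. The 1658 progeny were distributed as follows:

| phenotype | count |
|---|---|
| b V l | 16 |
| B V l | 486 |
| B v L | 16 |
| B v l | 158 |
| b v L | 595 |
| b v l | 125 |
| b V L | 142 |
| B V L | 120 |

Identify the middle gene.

b

The two most frequent reciprocal classes, b v L and B V l, are the parental types, so the F1 was b v L / B V l.
The two rarest classes, B v L and b V l, are the double crossovers. Comparing them with the parentals, only the b allele has switched, so b is the middle locus and the order is v – b – l.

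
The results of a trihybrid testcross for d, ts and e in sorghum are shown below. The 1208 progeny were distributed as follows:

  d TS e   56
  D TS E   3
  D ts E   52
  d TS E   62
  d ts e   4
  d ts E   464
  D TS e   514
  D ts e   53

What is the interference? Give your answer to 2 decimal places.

0.40

The two most frequent reciprocal classes, d ts E and D TS e, are the parental types, so the F1 was d ts E / D TS e.
The two rarest classes, d ts e and D TS E, are the double crossovers. Comparing them with the parentals, only the e allele has switched, so e is the middle locus and the order is d – e – ts.
d–e: (108 + 7)/1208 = 0.0952; e–ts: (115 + 7)/1208 = 0.1010.
Expected DCO frequency = 0.0952 × 0.1010 ≈ 0.00962; observed = 7/1208 ≈ 0.00579.
Coefficient of coincidence = 0.00579/0.00962 ≈ 0.60; interference = 1 − 0.60 = 0.40.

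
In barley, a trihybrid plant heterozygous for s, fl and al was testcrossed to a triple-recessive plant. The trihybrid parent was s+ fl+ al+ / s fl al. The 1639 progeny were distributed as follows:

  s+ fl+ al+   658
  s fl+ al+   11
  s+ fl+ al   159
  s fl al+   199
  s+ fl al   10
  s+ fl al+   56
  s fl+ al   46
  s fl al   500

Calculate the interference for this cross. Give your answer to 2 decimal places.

0.26

The two rarest classes, s fl+ al+ and s+ fl al, are the double crossovers. Comparing them with the parentals, only the s allele has switched, so s is the middle locus and the order is al – s – fl.
al–s: (358 + 21)/1639 = 0.2312; s–fl: (102 + 21)/1639 = 0.0750.
Expected DCO frequency = 0.2312 × 0.0750 ≈ 0.01734; observed = 21/1639 ≈ 0.01281.
Coefficient of coincidence = 0.01281/0.01734 ≈ 0.74; interference = 1 − 0.74 = 0.26.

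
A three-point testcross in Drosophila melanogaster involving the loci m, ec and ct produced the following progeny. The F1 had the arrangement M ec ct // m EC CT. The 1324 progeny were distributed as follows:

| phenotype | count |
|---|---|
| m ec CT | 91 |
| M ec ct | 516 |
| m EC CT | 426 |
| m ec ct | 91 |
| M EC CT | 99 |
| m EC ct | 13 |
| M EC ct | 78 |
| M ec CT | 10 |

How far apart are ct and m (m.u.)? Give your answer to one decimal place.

16.1 m.u.

The two rarest classes, M ec CT and m EC ct, are the double crossovers. Comparing them with the parentals, only the ct allele has switched, so ct is the middle locus and the order is m – ct – ec.
Crossovers in the m–ct interval produce the single-crossover classes m ec ct and M EC CT (91 + 99 = 190) plus the double crossovers (23).
RF(m–ct) = (190 + 23) / 1324 = 213/1324 = 0.1609 → 16.1 m.u.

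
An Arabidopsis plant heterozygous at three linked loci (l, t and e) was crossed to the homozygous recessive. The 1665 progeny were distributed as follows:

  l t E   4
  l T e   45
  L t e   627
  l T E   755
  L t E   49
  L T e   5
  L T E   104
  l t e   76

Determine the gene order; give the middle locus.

The two most frequent reciprocal classes, l T E and L t e, are the parental types, so the F1 was l T E / L t e.
The two rarest classes, l t E and L T e, are the double crossovers. Comparing them with the parentals, only the t allele has switched, so t is the middle locus and the order is l – t – e.

t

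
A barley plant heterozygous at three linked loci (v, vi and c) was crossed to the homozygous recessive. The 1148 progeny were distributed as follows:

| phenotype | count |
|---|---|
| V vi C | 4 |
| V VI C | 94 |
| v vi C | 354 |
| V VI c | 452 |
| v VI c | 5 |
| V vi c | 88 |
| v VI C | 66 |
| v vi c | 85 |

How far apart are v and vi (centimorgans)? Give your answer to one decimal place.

14.2 centimorgans

The two most frequent reciprocal classes, V VI c and v vi C, are the parental types, so the F1 was V VI c / v vi C.
The two rarest classes, v VI c and V vi C, are the double crossovers. Comparing them with the parentals, only the v allele has switched, so v is the middle locus and the order is c – v – vi.
Crossovers in the v–vi interval produce the single-crossover classes V vi c and v VI C (88 + 66 = 154) plus the double crossovers (9).
RF(v–vi) = (154 + 9) / 1148 = 163/1148 = 0.1420 → 14.2 centimorgans.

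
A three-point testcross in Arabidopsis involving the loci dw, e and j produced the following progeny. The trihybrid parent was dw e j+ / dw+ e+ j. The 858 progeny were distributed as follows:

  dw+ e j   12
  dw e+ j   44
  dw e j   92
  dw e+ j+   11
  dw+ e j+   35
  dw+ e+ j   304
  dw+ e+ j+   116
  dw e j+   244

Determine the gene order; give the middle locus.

e

The two rarest classes, dw e+ j+ and dw+ e j, are the double crossovers. Comparing them with the parentals, only the e allele has switched, so e is the middle locus and the order is j – e – dw.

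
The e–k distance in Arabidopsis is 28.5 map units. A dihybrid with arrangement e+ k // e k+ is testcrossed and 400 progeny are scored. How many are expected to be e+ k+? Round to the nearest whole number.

57

A map distance of 28.5 map units corresponds to a recombination frequency of 0.285.
The F1 is e+ k / e k+, so e+ k+ is a recombinant gamete class with expected frequency r/2 = 0.285/2 = 0.1425.
Expected number = 0.1425 × 400 = 57.00 ≈ 57.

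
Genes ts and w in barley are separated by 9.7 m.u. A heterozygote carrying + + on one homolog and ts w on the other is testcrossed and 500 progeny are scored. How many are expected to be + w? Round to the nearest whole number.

24

A map distance of 9.7 m.u. corresponds to a recombination frequency of 0.097.
The F1 is + + / ts w, so + w is a recombinant gamete class with expected frequency r/2 = 0.097/2 = 0.0485.
Expected number = 0.0485 × 500 = 24.25 ≈ 24.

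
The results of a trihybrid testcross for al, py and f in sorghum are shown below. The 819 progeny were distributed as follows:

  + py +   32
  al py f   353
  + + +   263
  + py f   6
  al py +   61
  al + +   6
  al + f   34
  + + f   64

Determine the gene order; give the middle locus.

The two most frequent reciprocal classes, al py f and + + +, are the parental types, so the F1 was al py f / + + +.
The two rarest classes, + py f and al + +, are the double crossovers. Comparing them with the parentals, only the al allele has switched, so al is the middle locus and the order is f – al – py.

al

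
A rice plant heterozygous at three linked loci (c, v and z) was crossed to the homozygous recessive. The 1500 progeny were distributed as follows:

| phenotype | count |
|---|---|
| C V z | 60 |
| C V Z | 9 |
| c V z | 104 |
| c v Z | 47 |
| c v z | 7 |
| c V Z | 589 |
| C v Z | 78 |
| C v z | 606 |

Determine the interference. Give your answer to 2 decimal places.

0.01

The two most frequent reciprocal classes, C v z and c V Z, are the parental types, so the F1 was C v z / c V Z.
The two rarest classes, c v z and C V Z, are the double crossovers. Comparing them with the parentals, only the c allele has switched, so c is the middle locus and the order is z – c – v.
z–c: (182 + 16)/1500 = 0.1320; c–v: (107 + 16)/1500 = 0.0820.
Expected DCO frequency = 0.1320 × 0.0820 ≈ 0.01082; observed = 16/1500 ≈ 0.01067.
Coefficient of coincidence = 0.01067/0.01082 ≈ 0.99; interference = 1 − 0.99 = 0.01.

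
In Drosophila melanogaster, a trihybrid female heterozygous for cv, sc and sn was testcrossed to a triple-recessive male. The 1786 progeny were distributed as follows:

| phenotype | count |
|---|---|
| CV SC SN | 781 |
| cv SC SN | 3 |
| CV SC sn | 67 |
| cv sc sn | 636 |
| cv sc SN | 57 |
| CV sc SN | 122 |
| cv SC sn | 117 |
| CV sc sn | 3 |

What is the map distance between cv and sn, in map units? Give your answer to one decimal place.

7.3 map units

The two most frequent reciprocal classes, cv sc sn and CV SC SN, are the parental types, so the F1 was cv sc sn / CV SC SN.
The two rarest classes, CV sc sn and cv SC SN, are the double crossovers. Comparing them with the parentals, only the cv allele has switched, so cv is the middle locus and the order is sn – cv – sc.
Crossovers in the sn–cv interval produce the single-crossover classes cv sc SN and CV SC sn (57 + 67 = 124) plus the double crossovers (6).
RF(sn–cv) = (124 + 6) / 1786 = 130/1786 = 0.0728 → 7.3 map units.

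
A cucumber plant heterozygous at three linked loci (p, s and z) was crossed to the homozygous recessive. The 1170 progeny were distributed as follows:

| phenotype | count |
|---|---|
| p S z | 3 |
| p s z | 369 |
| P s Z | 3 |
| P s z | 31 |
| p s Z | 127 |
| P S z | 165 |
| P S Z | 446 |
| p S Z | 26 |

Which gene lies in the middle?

The two most frequent reciprocal classes, p s z and P S Z, are the parental types, so the F1 was p s z / P S Z.
The two rarest classes, p S z and P s Z, are the double crossovers. Comparing them with the parentals, only the s allele has switched, so s is the middle locus and the order is p – s – z.

s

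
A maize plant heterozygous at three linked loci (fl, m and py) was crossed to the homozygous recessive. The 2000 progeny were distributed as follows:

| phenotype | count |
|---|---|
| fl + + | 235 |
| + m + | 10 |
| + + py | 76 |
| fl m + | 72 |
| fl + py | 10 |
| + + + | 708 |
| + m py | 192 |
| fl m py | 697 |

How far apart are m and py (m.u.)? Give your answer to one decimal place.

8.4 m.u.

The two most frequent reciprocal classes, fl m py and + + +, are the parental types, so the F1 was fl m py / + + +.
The two rarest classes, fl + py and + m +, are the double crossovers. Comparing them with the parentals, only the m allele has switched, so m is the middle locus and the order is fl – m – py.
Crossovers in the m–py interval produce the single-crossover classes fl m + and + + py (72 + 76 = 148) plus the double crossovers (20).
RF(m–py) = (148 + 20) / 2000 = 168/2000 = 0.0840 → 8.4 m.u.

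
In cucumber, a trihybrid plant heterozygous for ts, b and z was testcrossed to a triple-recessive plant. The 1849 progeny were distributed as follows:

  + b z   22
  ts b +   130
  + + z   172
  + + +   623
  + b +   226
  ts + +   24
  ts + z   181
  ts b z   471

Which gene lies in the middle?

The two most frequent reciprocal classes, ts b z and + + +, are the parental types, so the F1 was ts b z / + + +.
The two rarest classes, + b z and ts + +, are the double crossovers. Comparing them with the parentals, only the ts allele has switched, so ts is the middle locus and the order is z – ts – b.

ts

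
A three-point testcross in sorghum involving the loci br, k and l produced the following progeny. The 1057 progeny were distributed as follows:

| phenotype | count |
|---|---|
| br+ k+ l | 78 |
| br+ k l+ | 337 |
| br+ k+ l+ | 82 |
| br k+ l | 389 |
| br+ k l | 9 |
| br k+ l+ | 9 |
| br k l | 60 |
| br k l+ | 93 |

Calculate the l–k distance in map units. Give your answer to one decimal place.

The two most frequent reciprocal classes, br+ k l+ and br k+ l, are the parental types, so the F1 was br+ k l+ / br k+ l.
The two rarest classes, br+ k l and br k+ l+, are the double crossovers. Comparing them with the parentals, only the l allele has switched, so l is the middle locus and the order is br – l – k.
Crossovers in the l–k interval produce the single-crossover classes br+ k+ l+ and br k l (82 + 60 = 142) plus the double crossovers (18).
RF(l–k) = (142 + 18) / 1057 = 160/1057 = 0.1514 → 15.1 map units.

15.1 map units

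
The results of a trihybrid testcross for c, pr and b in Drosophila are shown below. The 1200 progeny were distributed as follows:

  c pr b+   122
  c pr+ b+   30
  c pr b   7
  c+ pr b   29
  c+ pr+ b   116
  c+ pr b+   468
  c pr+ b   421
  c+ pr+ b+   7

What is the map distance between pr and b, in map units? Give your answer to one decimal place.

The two most frequent reciprocal classes, c+ pr b+ and c pr+ b, are the parental types, so the F1 was c+ pr b+ / c pr+ b.
The two rarest classes, c+ pr+ b+ and c pr b, are the double crossovers. Comparing them with the parentals, only the pr allele has switched, so pr is the middle locus and the order is c – pr – b.
Crossovers in the pr–b interval produce the single-crossover classes c+ pr b and c pr+ b+ (29 + 30 = 59) plus the double crossovers (14).
RF(pr–b) = (59 + 14) / 1200 = 73/1200 = 0.0608 → 6.1 map units.

6.1 map units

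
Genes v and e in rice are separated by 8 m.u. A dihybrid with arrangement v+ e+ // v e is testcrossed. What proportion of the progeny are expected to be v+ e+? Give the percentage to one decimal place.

A map distance of 8 m.u. corresponds to a recombination frequency of 0.080.
The F1 is v+ e+ / v e, so v+ e+ is a parental gamete class with expected frequency (1 − r)/2 = 0.920/2 = 0.4600.
That is 0.4600 = 46.0% of the progeny.

46.0%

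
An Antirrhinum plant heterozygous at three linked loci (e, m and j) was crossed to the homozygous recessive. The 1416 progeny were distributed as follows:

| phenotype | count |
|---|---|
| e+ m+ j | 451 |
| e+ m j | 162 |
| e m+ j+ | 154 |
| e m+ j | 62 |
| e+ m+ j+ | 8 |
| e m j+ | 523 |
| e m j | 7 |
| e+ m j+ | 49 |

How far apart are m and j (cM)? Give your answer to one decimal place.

23.4 cM

The two most frequent reciprocal classes, e+ m+ j and e m j+, are the parental types, so the F1 was e+ m+ j / e m j+.
The two rarest classes, e+ m+ j+ and e m j, are the double crossovers. Comparing them with the parentals, only the j allele has switched, so j is the middle locus and the order is m – j – e.
Crossovers in the m–j interval produce the single-crossover classes e+ m j and e m+ j+ (162 + 154 = 316) plus the double crossovers (15).
RF(m–j) = (316 + 15) / 1416 = 331/1416 = 0.2338 → 23.4 cM.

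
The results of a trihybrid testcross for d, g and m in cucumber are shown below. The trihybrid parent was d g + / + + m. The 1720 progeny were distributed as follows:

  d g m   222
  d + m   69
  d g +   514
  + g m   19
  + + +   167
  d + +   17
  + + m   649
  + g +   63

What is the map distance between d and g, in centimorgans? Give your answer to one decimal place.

The two rarest classes, d + + and + g m, are the double crossovers. Comparing them with the parentals, only the g allele has switched, so g is the middle locus and the order is d – g – m.
Crossovers in the d–g interval produce the single-crossover classes + g + and d + m (63 + 69 = 132) plus the double crossovers (36).
RF(d–g) = (132 + 36) / 1720 = 168/1720 = 0.0977 → 9.8 centimorgans.

9.8 centimorgans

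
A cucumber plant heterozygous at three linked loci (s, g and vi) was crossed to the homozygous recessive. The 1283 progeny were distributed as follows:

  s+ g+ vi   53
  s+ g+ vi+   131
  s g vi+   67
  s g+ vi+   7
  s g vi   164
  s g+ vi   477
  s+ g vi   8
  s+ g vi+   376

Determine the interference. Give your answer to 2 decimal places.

The two most frequent reciprocal classes, s+ g vi+ and s g+ vi, are the parental types, so the F1 was s+ g vi+ / s g+ vi.
The two rarest classes, s+ g vi and s g+ vi+, are the double crossovers. Comparing them with the parentals, only the vi allele has switched, so vi is the middle locus and the order is g – vi – s.
g–vi: (295 + 15)/1283 = 0.2416; vi–s: (120 + 15)/1283 = 0.1052.
Expected DCO frequency = 0.2416 × 0.1052 ≈ 0.02542; observed = 15/1283 ≈ 0.01169.
Coefficient of coincidence = 0.01169/0.02542 ≈ 0.46; interference = 1 − 0.46 = 0.54.

0.54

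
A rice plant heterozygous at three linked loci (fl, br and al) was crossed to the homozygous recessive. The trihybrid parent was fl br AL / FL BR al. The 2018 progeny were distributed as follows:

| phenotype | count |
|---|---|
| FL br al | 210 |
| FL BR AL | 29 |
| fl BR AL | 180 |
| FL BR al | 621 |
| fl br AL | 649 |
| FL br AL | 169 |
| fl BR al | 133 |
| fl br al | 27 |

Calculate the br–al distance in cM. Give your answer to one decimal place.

22.1 cM

The two rarest classes, fl br al and FL BR AL, are the double crossovers. Comparing them with the parentals, only the al allele has switched, so al is the middle locus and the order is fl – al – br.
Crossovers in the al–br interval produce the single-crossover classes fl BR AL and FL br al (180 + 210 = 390) plus the double crossovers (56).
RF(al–br) = (390 + 56) / 2018 = 446/2018 = 0.2210 → 22.1 cM.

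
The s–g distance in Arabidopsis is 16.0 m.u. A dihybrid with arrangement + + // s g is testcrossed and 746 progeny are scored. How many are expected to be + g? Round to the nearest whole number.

A map distance of 16.0 m.u. corresponds to a recombination frequency of 0.160.
The F1 is + + / s g, so + g is a recombinant gamete class with expected frequency r/2 = 0.160/2 = 0.0800.
Expected number = 0.0800 × 746 = 59.68 ≈ 60.

60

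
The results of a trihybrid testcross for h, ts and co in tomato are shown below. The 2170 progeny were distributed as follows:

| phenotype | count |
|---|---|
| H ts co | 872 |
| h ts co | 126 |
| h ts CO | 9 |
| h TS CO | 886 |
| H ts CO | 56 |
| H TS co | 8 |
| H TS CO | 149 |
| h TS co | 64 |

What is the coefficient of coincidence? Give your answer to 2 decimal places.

0.92

The two most frequent reciprocal classes, h TS CO and H ts co, are the parental types, so the F1 was h TS CO / H ts co.
The two rarest classes, h ts CO and H TS co, are the double crossovers. Comparing them with the parentals, only the ts allele has switched, so ts is the middle locus and the order is h – ts – co.
h–ts: (275 + 17)/2170 = 0.1346; ts–co: (120 + 17)/2170 = 0.0631.
Expected DCO frequency = 0.1346 × 0.0631 ≈ 0.00849; observed = 17/2170 ≈ 0.00783.
Coefficient of coincidence = 0.00783/0.00849 ≈ 0.92.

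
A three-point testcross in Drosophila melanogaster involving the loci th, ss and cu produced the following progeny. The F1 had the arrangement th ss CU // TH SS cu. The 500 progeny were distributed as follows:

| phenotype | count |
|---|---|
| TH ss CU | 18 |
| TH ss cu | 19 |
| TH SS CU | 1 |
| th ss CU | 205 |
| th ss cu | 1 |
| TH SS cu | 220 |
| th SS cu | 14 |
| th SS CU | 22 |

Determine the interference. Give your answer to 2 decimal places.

0.32

The two rarest classes, th ss cu and TH SS CU, are the double crossovers. Comparing them with the parentals, only the cu allele has switched, so cu is the middle locus and the order is ss – cu – th.
ss–cu: (41 + 2)/500 = 0.0860; cu–th: (32 + 2)/500 = 0.0680.
Expected DCO frequency = 0.0860 × 0.0680 ≈ 0.00585; observed = 2/500 ≈ 0.00400.
Coefficient of coincidence = 0.00400/0.00585 ≈ 0.68; interference = 1 − 0.68 = 0.32.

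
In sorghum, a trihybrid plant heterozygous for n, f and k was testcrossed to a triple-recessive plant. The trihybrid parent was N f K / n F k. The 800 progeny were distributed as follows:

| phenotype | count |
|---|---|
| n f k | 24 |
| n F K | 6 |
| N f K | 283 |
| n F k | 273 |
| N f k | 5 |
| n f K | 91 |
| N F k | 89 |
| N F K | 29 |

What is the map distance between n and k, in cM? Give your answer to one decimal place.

The two rarest classes, N f k and n F K, are the double crossovers. Comparing them with the parentals, only the k allele has switched, so k is the middle locus and the order is n – k – f.
Crossovers in the n–k interval produce the single-crossover classes n f K and N F k (91 + 89 = 180) plus the double crossovers (11).
RF(n–k) = (180 + 11) / 800 = 191/800 = 0.2387 → 23.9 cM.

23.9 cM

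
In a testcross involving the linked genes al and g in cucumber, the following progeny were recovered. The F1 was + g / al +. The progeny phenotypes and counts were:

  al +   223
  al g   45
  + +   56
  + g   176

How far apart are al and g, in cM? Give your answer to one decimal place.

20.2 cM

The recombinant classes are + + and al g: 56 + 45 = 101.
Recombination frequency = 101/500 = 0.2020 ≈ 20.2%, i.e. 20.2 cM.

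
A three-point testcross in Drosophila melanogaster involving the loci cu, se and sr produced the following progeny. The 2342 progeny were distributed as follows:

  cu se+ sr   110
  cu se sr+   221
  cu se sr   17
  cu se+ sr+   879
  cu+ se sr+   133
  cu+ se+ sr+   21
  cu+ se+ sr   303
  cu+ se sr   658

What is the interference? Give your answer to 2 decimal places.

The two most frequent reciprocal classes, cu se+ sr+ and cu+ se sr, are the parental types, so the F1 was cu se+ sr+ / cu+ se sr.
The two rarest classes, cu+ se+ sr+ and cu se sr, are the double crossovers. Comparing them with the parentals, only the cu allele has switched, so cu is the middle locus and the order is sr – cu – se.
sr–cu: (243 + 38)/2342 = 0.1200; cu–se: (524 + 38)/2342 = 0.2400.
Expected DCO frequency = 0.1200 × 0.2400 ≈ 0.02880; observed = 38/2342 ≈ 0.01623.
Coefficient of coincidence = 0.01623/0.02880 ≈ 0.56; interference = 1 − 0.56 = 0.44.

0.44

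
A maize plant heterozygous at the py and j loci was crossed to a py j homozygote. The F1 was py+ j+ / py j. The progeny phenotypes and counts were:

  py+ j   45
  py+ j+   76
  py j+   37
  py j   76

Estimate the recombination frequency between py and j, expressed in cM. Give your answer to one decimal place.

The recombinant classes are py+ j and py j+: 45 + 37 = 82.
Recombination frequency = 82/234 = 0.3504 ≈ 35.0%, i.e. 35.0 cM.

35.0 cM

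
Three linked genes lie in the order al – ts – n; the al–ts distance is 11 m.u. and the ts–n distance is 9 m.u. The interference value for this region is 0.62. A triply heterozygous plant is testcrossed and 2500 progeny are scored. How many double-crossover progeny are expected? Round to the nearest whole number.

9

Map distances give recombination frequencies of 0.110 and 0.090 for the two intervals.
With interference 0.62 (so coincidence = 0.38), expected double-crossover frequency = 0.110 × 0.090 × 0.38 = 0.00376.
Expected number = 0.00376 × 2500 = 9.40 ≈ 9.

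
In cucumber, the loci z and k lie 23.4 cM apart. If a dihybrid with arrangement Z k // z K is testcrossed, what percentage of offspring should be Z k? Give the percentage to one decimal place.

38.3%

A map distance of 23.4 cM corresponds to a recombination frequency of 0.234.
The F1 is Z k / z K, so Z k is a parental gamete class with expected frequency (1 − r)/2 = 0.766/2 = 0.3830.
That is 0.3830 = 38.3% of the progeny.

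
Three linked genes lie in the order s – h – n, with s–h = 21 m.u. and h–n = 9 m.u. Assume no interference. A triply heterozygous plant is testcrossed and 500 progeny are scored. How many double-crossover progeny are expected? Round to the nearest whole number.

9

Map distances give recombination frequencies of 0.210 and 0.090 for the two intervals.
With no interference, expected double-crossover frequency = 0.210 × 0.090 = 0.01890.
Expected number = 0.01890 × 500 = 9.45 ≈ 9.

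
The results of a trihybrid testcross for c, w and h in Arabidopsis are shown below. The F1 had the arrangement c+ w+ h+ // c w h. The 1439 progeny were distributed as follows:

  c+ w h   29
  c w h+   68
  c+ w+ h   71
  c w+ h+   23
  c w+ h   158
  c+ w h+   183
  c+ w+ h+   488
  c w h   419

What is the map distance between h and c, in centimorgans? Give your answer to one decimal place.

The two rarest classes, c w+ h+ and c+ w h, are the double crossovers. Comparing them with the parentals, only the c allele has switched, so c is the middle locus and the order is h – c – w.
Crossovers in the h–c interval produce the single-crossover classes c+ w+ h and c w h+ (71 + 68 = 139) plus the double crossovers (52).
RF(h–c) = (139 + 52) / 1439 = 191/1439 = 0.1327 → 13.3 centimorgans.

13.3 centimorgans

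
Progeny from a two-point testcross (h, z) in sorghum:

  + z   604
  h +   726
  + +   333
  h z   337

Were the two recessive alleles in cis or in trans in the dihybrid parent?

trans

The two most frequent classes are + z (604) and h + (726); these are the parental (non-recombinant) types.
So the F1 carried + z on one chromosome and h + on the other — the recessive alleles are on opposite chromosomes (trans / repulsion).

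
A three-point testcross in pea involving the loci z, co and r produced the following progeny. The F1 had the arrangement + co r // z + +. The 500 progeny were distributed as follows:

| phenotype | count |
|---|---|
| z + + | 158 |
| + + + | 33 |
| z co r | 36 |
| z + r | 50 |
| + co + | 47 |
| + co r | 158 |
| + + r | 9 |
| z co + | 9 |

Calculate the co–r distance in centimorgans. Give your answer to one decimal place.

23.0 centimorgans

The two rarest classes, + + r and z co +, are the double crossovers. Comparing them with the parentals, only the co allele has switched, so co is the middle locus and the order is z – co – r.
Crossovers in the co–r interval produce the single-crossover classes + co + and z + r (47 + 50 = 97) plus the double crossovers (18).
RF(co–r) = (97 + 18) / 500 = 115/500 = 0.2300 → 23.0 centimorgans.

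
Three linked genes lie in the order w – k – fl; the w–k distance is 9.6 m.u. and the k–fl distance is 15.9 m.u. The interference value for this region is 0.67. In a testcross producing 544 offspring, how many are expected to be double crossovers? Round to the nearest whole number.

3

Map distances give recombination frequencies of 0.096 and 0.159 for the two intervals.
With interference 0.67 (so coincidence = 0.33), expected double-crossover frequency = 0.096 × 0.159 × 0.33 = 0.00504.
Expected number = 0.00504 × 544 = 2.74 ≈ 3.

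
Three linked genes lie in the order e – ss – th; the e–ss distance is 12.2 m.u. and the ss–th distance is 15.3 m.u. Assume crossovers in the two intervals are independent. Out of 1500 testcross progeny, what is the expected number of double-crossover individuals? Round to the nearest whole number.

Map distances give recombination frequencies of 0.122 and 0.153 for the two intervals.
With no interference, expected double-crossover frequency = 0.122 × 0.153 = 0.01867.
Expected number = 0.01867 × 1500 = 28.00 ≈ 28.

28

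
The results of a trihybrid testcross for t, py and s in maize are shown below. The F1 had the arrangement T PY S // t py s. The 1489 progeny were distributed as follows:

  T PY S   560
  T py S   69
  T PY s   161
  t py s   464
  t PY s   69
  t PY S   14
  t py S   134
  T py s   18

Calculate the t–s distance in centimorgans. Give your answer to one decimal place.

The two rarest classes, t PY S and T py s, are the double crossovers. Comparing them with the parentals, only the t allele has switched, so t is the middle locus and the order is py – t – s.
Crossovers in the t–s interval produce the single-crossover classes T PY s and t py S (161 + 134 = 295) plus the double crossovers (32).
RF(t–s) = (295 + 32) / 1489 = 327/1489 = 0.2196 → 22.0 centimorgans.

22.0 centimorgans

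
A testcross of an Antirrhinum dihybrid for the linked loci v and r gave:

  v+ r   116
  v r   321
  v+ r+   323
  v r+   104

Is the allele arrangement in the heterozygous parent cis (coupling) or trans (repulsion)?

cis

The two most frequent classes are v+ r+ (323) and v r (321); these are the parental (non-recombinant) types.
So the F1 carried v+ r+ on one chromosome and v r on the other — the recessive alleles are on the same chromosome (cis / coupling).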